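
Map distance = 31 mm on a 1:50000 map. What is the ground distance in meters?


ground = 31 mm * 50000 / 1000 = 1550.0 m

1550.0 m


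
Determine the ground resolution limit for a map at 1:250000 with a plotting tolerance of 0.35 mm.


ground = 0.35 mm * 250000 / 1000 = 87.5 m

87.5 m


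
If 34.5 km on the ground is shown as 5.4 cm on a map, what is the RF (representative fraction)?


ground = 34.5 km = 3450000 cm; RF denominator = ground / map = 3450000 / 5.4 ≈ 638889; RF = 1:638889

1:638889


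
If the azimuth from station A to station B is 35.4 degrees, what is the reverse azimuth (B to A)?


back azimuth = (35.4 + 180) mod 360 = 215.4 degrees

215.4 degrees


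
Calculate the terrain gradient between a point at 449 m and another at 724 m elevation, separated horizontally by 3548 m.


gradient = (724 - 449) / 3548 = 275 / 3548 = 0.0775

0.0775


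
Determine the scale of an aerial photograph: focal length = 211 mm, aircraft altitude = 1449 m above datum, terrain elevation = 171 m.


scale = f / (H - h) = 211 mm / 1278 m = 211 / 1278000 = 1:6057

1:6057


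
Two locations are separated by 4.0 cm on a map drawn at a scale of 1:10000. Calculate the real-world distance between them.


ground = 4.0 cm * 10000 / 100 = 400.0 m

400.0 m


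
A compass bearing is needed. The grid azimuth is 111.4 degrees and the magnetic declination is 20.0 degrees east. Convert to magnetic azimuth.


magnetic azimuth = grid azimuth - declination (east +ve)
mag_az = 111.4 - 20.0 = 91.4 degrees

91.4 degrees


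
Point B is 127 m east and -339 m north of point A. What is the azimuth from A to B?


az = atan2(127, -339) = 159.5 deg
adjusted to 0-360: 159.5 degrees

159.5 degrees


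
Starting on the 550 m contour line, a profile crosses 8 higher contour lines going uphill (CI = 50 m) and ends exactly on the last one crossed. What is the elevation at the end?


elevation = 550 + 8 * 50 = 950 m

950 m


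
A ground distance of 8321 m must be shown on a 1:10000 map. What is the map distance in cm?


map_cm = 8321 * 100 / 10000 = 83.21 cm

83.21 cm


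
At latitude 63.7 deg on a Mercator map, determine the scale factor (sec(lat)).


SF = 1 / cos(63.7) = 1 / 0.443071 = 2.257

2.257


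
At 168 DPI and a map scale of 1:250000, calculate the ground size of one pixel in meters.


pixel_cm = 2.54 / 168 ≈ 0.015119 cm
ground = pixel_cm * 250000 / 100 = 2.54 * 250000 / (168 * 100) = 635000 / 16800 ≈ 37.8 m

37.8 m


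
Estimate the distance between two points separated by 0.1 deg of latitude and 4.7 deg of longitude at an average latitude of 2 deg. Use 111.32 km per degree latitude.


dlat_km = 0.1 * 111.32 = 11.132
dlon_km = 4.7 * 111.32 * cos(2) ≈ 522.885
dist = sqrt(11.132^2 + 522.885^2) ≈ 523.0 km

523.0 km


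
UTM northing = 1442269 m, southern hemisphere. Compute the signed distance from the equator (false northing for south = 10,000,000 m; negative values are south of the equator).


For southern: actual = 1442269 - 10000000 = -8557731 m

-8557731 m


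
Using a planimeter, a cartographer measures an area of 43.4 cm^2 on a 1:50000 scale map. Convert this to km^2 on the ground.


ground_area = 43.4 * (50000/100)^2 = 10850000.0 m^2 = 10.85 km^2

10.85 km^2


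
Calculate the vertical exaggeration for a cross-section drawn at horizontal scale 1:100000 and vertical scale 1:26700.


VE = horizontal_scale / vertical_scale = 100000 / 26700 ≈ 3.7

3.7x


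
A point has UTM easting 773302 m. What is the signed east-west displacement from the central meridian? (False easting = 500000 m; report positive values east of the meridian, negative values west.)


displacement = 773302 - 500000 = 273302 m

273302 m


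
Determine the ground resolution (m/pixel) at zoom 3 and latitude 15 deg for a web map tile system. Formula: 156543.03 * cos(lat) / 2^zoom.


res = 156543.03 * cos(15) / 2^3 = 156543.03 * 0.96592583 / 8 = 18901.12 m/pixel

18901.12 m/pixel


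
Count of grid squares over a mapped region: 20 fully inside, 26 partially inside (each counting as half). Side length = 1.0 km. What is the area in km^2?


effective squares = 20 + 26 * 0.5 = 33.0
area = 33.0 * 1.0 = 33.0 km^2

33.0 km^2


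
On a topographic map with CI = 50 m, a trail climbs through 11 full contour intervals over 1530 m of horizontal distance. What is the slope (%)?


elevation change = 11 * 50 = 550 m
slope = 550 / 1530 * 100 = 35.9%

35.9%


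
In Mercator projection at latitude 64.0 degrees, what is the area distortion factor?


area_distortion = 1/cos^2(64.0) = 5.204

5.204


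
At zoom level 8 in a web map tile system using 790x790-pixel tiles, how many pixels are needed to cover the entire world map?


tiles per axis = 2^8 = 256
total tiles = 256^2 = 65536
pixels per axis = 256 * 790 = 202240
total pixels = 202240^2 = 40901017600

40901017600 pixels


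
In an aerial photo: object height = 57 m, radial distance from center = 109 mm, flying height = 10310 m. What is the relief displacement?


d = h * r / H = 57 * 109 / 10310 = 0.6 mm

0.6 mm


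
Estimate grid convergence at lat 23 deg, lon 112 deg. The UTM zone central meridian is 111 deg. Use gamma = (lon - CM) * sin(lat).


gamma = (112 - 111) * sin(23) = 1 * 0.390731 = 0.391 degrees

0.391 degrees


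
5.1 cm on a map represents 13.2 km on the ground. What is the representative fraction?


ground = 13.2 km = 1320000 cm; RF denominator = ground / map = 1320000 / 5.1 ≈ 258824; RF = 1:258824

1:258824


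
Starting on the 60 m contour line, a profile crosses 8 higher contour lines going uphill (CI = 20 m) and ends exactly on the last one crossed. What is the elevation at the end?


elevation = 60 + 8 * 20 = 220 m

220 m


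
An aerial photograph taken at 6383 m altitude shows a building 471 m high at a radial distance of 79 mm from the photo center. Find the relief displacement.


d = h * r / H = 471 * 79 / 6383 = 5.83 mm

5.83 mm


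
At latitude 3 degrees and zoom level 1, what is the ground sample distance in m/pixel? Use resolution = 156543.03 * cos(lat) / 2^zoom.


res = 156543.03 * cos(3) / 2^1 = 156543.03 * 0.99862953 / 2 = 78164.25 m/pixel

78164.25 m/pixel


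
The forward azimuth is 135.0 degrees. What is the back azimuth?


back azimuth = (135.0 + 180) mod 360 = 315.0 degrees

315.0 degrees


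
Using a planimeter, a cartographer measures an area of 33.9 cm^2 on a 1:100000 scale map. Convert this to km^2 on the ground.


ground_area = 33.9 * (100000/100)^2 = 33900000.0 m^2 = 33.9 km^2

33.9 km^2


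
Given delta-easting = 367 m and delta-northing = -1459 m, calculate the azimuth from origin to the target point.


az = atan2(367, -1459) = 165.9 deg
adjusted to 0-360: 165.9 degrees

165.9 degrees


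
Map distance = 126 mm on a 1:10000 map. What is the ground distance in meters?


ground = 126 mm * 10000 / 1000 = 1260.0 m

1260.0 m


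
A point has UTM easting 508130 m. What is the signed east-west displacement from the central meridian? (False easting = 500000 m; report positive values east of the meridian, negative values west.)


displacement = 508130 - 500000 = 8130 m

8130 m


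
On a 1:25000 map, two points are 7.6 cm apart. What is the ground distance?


ground = 7.6 cm * 25000 / 100 = 1900.0 m = 1.9 km

1.9 km


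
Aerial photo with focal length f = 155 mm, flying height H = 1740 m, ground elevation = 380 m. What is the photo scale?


scale = f / (H - h) = 155 mm / 1360 m = 155 / 1360000 = 1:8774

1:8774


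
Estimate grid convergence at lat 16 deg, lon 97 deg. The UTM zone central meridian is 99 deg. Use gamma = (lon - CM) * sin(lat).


gamma = (97 - 99) * sin(16) = -2 * 0.275637 = -0.551 degrees

-0.551 degrees


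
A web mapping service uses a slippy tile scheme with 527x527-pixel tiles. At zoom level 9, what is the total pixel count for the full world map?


tiles per axis = 2^9 = 512
total tiles = 512^2 = 262144
pixels per axis = 512 * 527 = 269824
total pixels = 269824^2 = 72804990976

72804990976 pixels


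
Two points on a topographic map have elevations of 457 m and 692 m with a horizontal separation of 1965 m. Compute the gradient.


gradient = (692 - 457) / 1965 = 235 / 1965 = 0.1196

0.1196


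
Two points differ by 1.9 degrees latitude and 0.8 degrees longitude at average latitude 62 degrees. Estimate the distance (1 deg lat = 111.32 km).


dlat_km = 1.9 * 111.32 = 211.508
dlon_km = 0.8 * 111.32 * cos(62) ≈ 41.809
dist = sqrt(211.508^2 + 41.809^2) ≈ 215.6 km

215.6 km


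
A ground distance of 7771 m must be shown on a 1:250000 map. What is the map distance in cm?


map_cm = 7771 * 100 / 250000 = 3.1084 cm ≈ 3.11 cm

3.11 cm


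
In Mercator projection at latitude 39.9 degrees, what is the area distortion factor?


area_distortion = 1/cos^2(39.9) = 1.699

1.699


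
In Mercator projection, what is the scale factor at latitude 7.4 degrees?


SF = 1 / cos(7.4) = 1 / 0.991671 = 1.008

1.008


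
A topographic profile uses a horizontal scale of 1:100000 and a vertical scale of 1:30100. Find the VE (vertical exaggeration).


VE = horizontal_scale / vertical_scale = 100000 / 30100 ≈ 3.3

3.3x


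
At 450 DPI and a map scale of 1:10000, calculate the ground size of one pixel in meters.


pixel_cm = 2.54 / 450 ≈ 0.005644 cm
ground = pixel_cm * 10000 / 100 = 2.54 * 10000 / (450 * 100) = 25400 / 45000 ≈ 0.56 m

0.56 m


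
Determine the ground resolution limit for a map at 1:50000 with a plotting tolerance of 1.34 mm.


ground = 1.34 mm * 50000 / 1000 = 67.0 m

67.0 m


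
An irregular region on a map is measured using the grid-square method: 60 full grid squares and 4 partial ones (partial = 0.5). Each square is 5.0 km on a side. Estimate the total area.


effective squares = 60 + 4 * 0.5 = 62.0
area = 62.0 * 25.0 = 1550.0 km^2

1550.0 km^2


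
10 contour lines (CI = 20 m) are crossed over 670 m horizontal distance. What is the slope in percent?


elevation change = 10 * 20 = 200 m
slope = 200 / 670 * 100 = 29.9%

29.9%


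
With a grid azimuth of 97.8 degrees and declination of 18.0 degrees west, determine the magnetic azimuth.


magnetic azimuth = grid azimuth - declination (east +ve)
mag_az = 97.8 - -18.0 = 115.8 degrees

115.8 degrees


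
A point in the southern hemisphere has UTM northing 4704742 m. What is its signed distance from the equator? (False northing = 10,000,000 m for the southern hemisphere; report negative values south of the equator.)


For southern: actual = 4704742 - 10000000 = -5295258 m

-5295258 m


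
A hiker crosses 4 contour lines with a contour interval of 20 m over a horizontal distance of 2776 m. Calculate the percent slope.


elevation change = 4 * 20 = 80 m
slope = 80 / 2776 * 100 = 2.9%

2.9%


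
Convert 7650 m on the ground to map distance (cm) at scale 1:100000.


map_cm = 7650 * 100 / 100000 = 7.65 cm

7.65 cm


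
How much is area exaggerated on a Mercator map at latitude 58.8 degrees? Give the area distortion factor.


area_distortion = 1/cos^2(58.8) = 3.726

3.726


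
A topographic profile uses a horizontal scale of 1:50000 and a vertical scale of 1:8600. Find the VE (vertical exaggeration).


VE = horizontal_scale / vertical_scale = 50000 / 8600 ≈ 5.8

5.8x


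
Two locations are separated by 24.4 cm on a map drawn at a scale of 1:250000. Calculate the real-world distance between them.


ground = 24.4 cm * 250000 / 100 = 61000.0 m = 61.0 km

61.0 km


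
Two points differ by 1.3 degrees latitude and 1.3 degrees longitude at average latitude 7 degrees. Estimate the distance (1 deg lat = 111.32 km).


dlat_km = 1.3 * 111.32 = 144.716
dlon_km = 1.3 * 111.32 * cos(7) ≈ 143.637
dist = sqrt(144.716^2 + 143.637^2) ≈ 203.9 km

203.9 km


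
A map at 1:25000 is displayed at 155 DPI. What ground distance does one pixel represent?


pixel_cm = 2.54 / 155 ≈ 0.016387 cm
ground = pixel_cm * 25000 / 100 = 2.54 * 25000 / (155 * 100) = 63500 / 15500 ≈ 4.1 m

4.1 m


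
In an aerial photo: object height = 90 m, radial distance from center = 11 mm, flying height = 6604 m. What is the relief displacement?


d = h * r / H = 90 * 11 / 6604 = 0.15 mm

0.15 mm


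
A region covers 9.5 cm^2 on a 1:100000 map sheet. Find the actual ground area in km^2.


ground_area = 9.5 * (100000/100)^2 = 9500000.0 m^2 = 9.5 km^2

9.5 km^2


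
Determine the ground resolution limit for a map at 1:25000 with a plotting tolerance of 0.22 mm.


ground = 0.22 mm * 25000 / 1000 = 5.5 m

5.5 m


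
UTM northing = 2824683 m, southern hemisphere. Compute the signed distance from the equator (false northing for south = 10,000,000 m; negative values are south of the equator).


For southern: actual = 2824683 - 10000000 = -7175317 m

-7175317 m


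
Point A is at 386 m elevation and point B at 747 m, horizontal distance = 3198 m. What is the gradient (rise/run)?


gradient = (747 - 386) / 3198 = 361 / 3198 = 0.1129

0.1129


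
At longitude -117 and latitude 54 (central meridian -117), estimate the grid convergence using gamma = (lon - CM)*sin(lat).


gamma = (-117 - -117) * sin(54) = 0 * 0.809017 = 0.0 degrees

0.0 degrees


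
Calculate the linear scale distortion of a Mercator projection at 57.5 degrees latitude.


SF = 1 / cos(57.5) = 1 / 0.5373 = 1.861

1.861


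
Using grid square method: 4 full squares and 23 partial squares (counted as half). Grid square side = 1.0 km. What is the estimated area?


effective squares = 4 + 23 * 0.5 = 15.5
area = 15.5 * 1.0 = 15.5 km^2

15.5 km^2


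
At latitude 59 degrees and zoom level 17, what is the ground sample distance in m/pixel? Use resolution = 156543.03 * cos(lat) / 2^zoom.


res = 156543.03 * cos(59) / 2^17 = 156543.03 * 0.51503807 / 131072 = 0.62 m/pixel

0.62 m/pixel


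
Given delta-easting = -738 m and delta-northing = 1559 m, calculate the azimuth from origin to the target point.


az = atan2(-738, 1559) = -25.3 deg
adjusted to 0-360: 334.7 degrees

334.7 degrees


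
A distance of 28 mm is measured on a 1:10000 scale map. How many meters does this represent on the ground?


ground = 28 mm * 10000 / 1000 = 280.0 m

280.0 m


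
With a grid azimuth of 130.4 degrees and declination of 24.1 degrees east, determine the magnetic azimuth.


magnetic azimuth = grid azimuth - declination (east +ve)
mag_az = 130.4 - 24.1 = 106.3 degrees

106.3 degrees


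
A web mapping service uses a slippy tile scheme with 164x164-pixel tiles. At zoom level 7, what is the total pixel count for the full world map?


tiles per axis = 2^7 = 128
total tiles = 128^2 = 16384
pixels per axis = 128 * 164 = 20992
total pixels = 20992^2 = 440664064

440664064 pixels


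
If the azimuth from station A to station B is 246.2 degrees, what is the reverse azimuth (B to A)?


back azimuth = (246.2 + 180) mod 360 = 66.2 degrees

66.2 degrees


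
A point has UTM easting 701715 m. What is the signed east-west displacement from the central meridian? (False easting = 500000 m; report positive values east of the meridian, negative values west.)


displacement = 701715 - 500000 = 201715 m

201715 m


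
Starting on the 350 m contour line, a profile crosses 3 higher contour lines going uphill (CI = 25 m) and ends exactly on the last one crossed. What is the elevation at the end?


elevation = 350 + 3 * 25 = 425 m

425 m


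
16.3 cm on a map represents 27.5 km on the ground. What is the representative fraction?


ground = 27.5 km = 2750000 cm; RF denominator = ground / map = 2750000 / 16.3 ≈ 168712; RF = 1:168712

1:168712


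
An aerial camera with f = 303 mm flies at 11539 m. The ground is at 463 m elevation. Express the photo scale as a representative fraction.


scale = f / (H - h) = 303 mm / 11076 m = 303 / 11076000 = 1:36554

1:36554


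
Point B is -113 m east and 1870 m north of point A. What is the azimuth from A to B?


az = atan2(-113, 1870) = -3.5 deg
adjusted to 0-360: 356.5 degrees

356.5 degrees


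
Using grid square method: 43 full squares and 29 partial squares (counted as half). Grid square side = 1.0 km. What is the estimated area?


effective squares = 43 + 29 * 0.5 = 57.5
area = 57.5 * 1.0 = 57.5 km^2

57.5 km^2


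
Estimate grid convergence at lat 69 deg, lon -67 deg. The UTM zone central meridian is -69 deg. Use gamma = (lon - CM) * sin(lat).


gamma = (-67 - -69) * sin(69) = 2 * 0.93358 = 1.867 degrees

1.867 degrees


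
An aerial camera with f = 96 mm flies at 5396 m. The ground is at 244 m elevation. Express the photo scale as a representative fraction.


scale = f / (H - h) = 96 mm / 5152 m = 96 / 5152000 = 1:53667

1:53667


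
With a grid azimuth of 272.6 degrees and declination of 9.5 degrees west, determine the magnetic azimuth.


magnetic azimuth = grid azimuth - declination (east +ve)
mag_az = 272.6 - -9.5 = 282.1 degrees

282.1 degrees


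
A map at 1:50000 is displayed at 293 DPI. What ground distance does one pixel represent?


pixel_cm = 2.54 / 293 ≈ 0.008669 cm
ground = pixel_cm * 50000 / 100 = 2.54 * 50000 / (293 * 100) = 127000 / 29300 ≈ 4.33 m

4.33 m


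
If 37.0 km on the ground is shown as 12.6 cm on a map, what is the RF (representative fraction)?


ground = 37.0 km = 3700000 cm; RF denominator = ground / map = 3700000 / 12.6 ≈ 293651; RF = 1:293651

1:293651


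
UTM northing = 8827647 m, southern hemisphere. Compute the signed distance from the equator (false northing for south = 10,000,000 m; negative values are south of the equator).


For southern: actual = 8827647 - 10000000 = -1172353 m

-1172353 m


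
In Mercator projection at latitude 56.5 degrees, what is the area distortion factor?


area_distortion = 1/cos^2(56.5) = 3.283

3.283


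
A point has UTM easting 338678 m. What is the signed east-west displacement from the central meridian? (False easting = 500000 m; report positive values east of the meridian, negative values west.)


displacement = 338678 - 500000 = -161322 m

-161322 m


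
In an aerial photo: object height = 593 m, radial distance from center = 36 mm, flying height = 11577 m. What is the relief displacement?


d = h * r / H = 593 * 36 / 11577 = 1.84 mm

1.84 mm


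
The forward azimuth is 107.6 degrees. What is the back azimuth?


back azimuth = (107.6 + 180) mod 360 = 287.6 degrees

287.6 degrees


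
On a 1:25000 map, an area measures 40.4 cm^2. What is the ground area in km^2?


ground_area = 40.4 * (25000/100)^2 = 2525000.0 m^2 = 2.525 km^2

2.525 km^2


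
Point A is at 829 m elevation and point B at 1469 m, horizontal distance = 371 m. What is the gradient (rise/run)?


gradient = (1469 - 829) / 371 = 640 / 371 = 1.7251

1.7251


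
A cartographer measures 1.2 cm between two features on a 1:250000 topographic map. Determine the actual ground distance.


ground = 1.2 cm * 250000 / 100 = 3000.0 m = 3.0 km

3.0 km


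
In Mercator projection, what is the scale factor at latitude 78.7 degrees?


SF = 1 / cos(78.7) = 1 / 0.195946 = 5.103

5.103


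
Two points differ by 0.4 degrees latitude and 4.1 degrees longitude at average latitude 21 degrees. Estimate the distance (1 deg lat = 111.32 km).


dlat_km = 0.4 * 111.32 = 44.528
dlon_km = 4.1 * 111.32 * cos(21) ≈ 426.097
dist = sqrt(44.528^2 + 426.097^2) ≈ 428.4 km

428.4 km


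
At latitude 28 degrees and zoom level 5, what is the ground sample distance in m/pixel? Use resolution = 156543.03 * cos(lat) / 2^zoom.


res = 156543.03 * cos(28) / 2^5 = 156543.03 * 0.88294759 / 32 = 4319.35 m/pixel

4319.35 m/pixel


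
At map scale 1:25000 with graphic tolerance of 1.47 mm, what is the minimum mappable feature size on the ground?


ground = 1.47 mm * 25000 / 1000 = 36.75 m

36.75 m


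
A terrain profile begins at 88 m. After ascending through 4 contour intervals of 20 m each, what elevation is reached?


elevation = 88 + 4 * 20 = 168 m

168 m


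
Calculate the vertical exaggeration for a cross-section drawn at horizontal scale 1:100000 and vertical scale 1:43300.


VE = horizontal_scale / vertical_scale = 100000 / 43300 ≈ 2.3

2.3x


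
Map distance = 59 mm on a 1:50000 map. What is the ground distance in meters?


ground = 59 mm * 50000 / 1000 = 2950.0 m

2950.0 m


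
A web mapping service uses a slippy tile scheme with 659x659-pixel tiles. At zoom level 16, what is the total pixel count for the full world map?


tiles per axis = 2^16 = 65536
total tiles = 65536^2 = 4294967296
pixels per axis = 65536 * 659 = 43188224
total pixels = 43188224^2 = 1865222692274176

1865222692274176 pixels


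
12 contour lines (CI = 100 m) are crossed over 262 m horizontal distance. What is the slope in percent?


elevation change = 12 * 100 = 1200 m
slope = 1200 / 262 * 100 = 458.0%

458.0%


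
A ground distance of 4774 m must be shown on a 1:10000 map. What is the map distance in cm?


map_cm = 4774 * 100 / 10000 = 47.74 cm

47.74 cm


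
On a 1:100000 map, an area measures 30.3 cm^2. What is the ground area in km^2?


ground_area = 30.3 * (100000/100)^2 = 30300000.0 m^2 = 30.3 km^2

30.3 km^2


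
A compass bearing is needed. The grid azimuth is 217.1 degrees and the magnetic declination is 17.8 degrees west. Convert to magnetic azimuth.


magnetic azimuth = grid azimuth - declination (east +ve)
mag_az = 217.1 - -17.8 = 234.9 degrees

234.9 degrees


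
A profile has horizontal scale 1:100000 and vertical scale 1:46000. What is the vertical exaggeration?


VE = horizontal_scale / vertical_scale = 100000 / 46000 ≈ 2.2

2.2x


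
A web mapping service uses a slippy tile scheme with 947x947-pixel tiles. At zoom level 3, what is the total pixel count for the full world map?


tiles per axis = 2^3 = 8
total tiles = 8^2 = 64
pixels per axis = 8 * 947 = 7576
total pixels = 7576^2 = 57395776

57395776 pixels


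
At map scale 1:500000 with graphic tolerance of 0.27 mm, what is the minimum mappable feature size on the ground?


ground = 0.27 mm * 500000 / 1000 = 135.0 m

135.0 m


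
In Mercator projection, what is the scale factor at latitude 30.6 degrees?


SF = 1 / cos(30.6) = 1 / 0.860742 = 1.162

1.162


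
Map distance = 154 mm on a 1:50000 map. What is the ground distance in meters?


ground = 154 mm * 50000 / 1000 = 7700.0 m

7700.0 m


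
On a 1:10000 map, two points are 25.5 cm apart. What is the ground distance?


ground = 25.5 cm * 10000 / 100 = 2550.0 m = 2.55 km

2.55 km


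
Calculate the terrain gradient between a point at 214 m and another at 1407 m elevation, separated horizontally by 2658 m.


gradient = (1407 - 214) / 2658 = 1193 / 2658 = 0.4488

0.4488


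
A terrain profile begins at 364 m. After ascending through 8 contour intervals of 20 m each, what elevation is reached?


elevation = 364 + 8 * 20 = 524 m

524 m


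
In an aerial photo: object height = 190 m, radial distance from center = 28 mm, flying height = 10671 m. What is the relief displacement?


d = h * r / H = 190 * 28 / 10671 = 0.5 mm

0.5 mm


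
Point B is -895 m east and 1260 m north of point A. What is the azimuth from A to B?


az = atan2(-895, 1260) = -35.4 deg
adjusted to 0-360: 324.6 degrees

324.6 degrees


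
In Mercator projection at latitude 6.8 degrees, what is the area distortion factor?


area_distortion = 1/cos^2(6.8) = 1.014

1.014


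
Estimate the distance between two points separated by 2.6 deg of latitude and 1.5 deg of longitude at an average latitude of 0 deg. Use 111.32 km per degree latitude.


dlat_km = 2.6 * 111.32 = 289.432
dlon_km = 1.5 * 111.32 * cos(0) ≈ 166.98
dist = sqrt(289.432^2 + 166.98^2) ≈ 334.1 km

334.1 km


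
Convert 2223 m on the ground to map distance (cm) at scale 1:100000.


map_cm = 2223 * 100 / 100000 = 2.223 cm ≈ 2.22 cm

2.22 cm


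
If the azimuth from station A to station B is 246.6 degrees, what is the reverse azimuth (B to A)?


back azimuth = (246.6 + 180) mod 360 = 66.6 degrees

66.6 degrees


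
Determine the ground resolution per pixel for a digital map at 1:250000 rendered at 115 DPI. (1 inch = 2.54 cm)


pixel_cm = 2.54 / 115 ≈ 0.022087 cm
ground = pixel_cm * 250000 / 100 = 2.54 * 250000 / (115 * 100) = 635000 / 11500 ≈ 55.22 m

55.22 m


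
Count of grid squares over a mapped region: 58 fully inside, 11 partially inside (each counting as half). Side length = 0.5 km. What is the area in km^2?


effective squares = 58 + 11 * 0.5 = 63.5
area = 63.5 * 0.25 = 15.875 km^2

15.875 km^2


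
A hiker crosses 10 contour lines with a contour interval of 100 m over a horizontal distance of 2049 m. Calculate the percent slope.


elevation change = 10 * 100 = 1000 m
slope = 1000 / 2049 * 100 = 48.8%

48.8%


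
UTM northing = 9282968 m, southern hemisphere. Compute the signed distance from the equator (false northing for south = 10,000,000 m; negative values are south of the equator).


For southern: actual = 9282968 - 10000000 = -717032 m

-717032 m


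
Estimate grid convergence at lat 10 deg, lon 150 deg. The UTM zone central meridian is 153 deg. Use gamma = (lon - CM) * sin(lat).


gamma = (150 - 153) * sin(10) = -3 * 0.173648 = -0.521 degrees

-0.521 degrees


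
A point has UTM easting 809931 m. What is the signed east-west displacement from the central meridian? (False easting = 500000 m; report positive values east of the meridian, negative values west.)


displacement = 809931 - 500000 = 309931 m

309931 m


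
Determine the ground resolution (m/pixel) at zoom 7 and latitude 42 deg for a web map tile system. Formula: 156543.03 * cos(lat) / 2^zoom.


res = 156543.03 * cos(42) / 2^7 = 156543.03 * 0.74314483 / 128 = 908.86 m/pixel

908.86 m/pixel


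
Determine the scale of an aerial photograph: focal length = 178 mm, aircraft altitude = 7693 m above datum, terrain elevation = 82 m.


scale = f / (H - h) = 178 mm / 7611 m = 178 / 7611000 = 1:42758

1:42758


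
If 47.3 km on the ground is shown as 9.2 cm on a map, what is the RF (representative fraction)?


ground = 47.3 km = 4730000 cm; RF denominator = ground / map = 4730000 / 9.2 ≈ 514130; RF = 1:514130

1:514130


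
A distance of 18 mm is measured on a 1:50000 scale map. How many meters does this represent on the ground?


ground = 18 mm * 50000 / 1000 = 900.0 m

900.0 m


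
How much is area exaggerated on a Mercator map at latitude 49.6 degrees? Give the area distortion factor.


area_distortion = 1/cos^2(49.6) = 2.381

2.381


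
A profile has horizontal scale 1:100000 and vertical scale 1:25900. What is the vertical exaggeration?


VE = horizontal_scale / vertical_scale = 100000 / 25900 ≈ 3.9

3.9x


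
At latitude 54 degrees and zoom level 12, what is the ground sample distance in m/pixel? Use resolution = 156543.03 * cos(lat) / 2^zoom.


res = 156543.03 * cos(54) / 2^12 = 156543.03 * 0.58778525 / 4096 = 22.46 m/pixel

22.46 m/pixel


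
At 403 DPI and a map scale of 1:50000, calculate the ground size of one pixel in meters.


pixel_cm = 2.54 / 403 ≈ 0.006303 cm
ground = pixel_cm * 50000 / 100 = 2.54 * 50000 / (403 * 100) = 127000 / 40300 ≈ 3.15 m

3.15 m


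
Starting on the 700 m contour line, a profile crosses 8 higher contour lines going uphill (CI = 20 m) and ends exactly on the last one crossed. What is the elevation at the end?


elevation = 700 + 8 * 20 = 860 m

860 m


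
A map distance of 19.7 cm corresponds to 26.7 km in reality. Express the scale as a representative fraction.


ground = 26.7 km = 2670000 cm; RF denominator = ground / map = 2670000 / 19.7 ≈ 135533; RF = 1:135533

1:135533


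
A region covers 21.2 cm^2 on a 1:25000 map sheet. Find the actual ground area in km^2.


ground_area = 21.2 * (25000/100)^2 = 1325000.0 m^2 = 1.325 km^2

1.325 km^2


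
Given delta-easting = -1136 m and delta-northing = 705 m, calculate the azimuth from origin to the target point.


az = atan2(-1136, 705) = -58.2 deg
adjusted to 0-360: 301.8 degrees

301.8 degrees


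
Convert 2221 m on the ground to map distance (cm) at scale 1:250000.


map_cm = 2221 * 100 / 250000 = 0.8884 cm ≈ 0.89 cm

0.89 cm


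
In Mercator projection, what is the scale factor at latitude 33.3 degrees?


SF = 1 / cos(33.3) = 1 / 0.835807 = 1.196

1.196


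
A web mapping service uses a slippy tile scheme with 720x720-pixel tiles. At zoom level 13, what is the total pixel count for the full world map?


tiles per axis = 2^13 = 8192
total tiles = 8192^2 = 67108864
pixels per axis = 8192 * 720 = 5898240
total pixels = 5898240^2 = 34789235097600

34789235097600 pixels


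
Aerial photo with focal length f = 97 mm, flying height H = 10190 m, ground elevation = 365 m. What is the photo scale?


scale = f / (H - h) = 97 mm / 9825 m = 97 / 9825000 = 1:101289

1:101289


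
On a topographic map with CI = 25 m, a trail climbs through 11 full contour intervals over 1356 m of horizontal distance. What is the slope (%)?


elevation change = 11 * 25 = 275 m
slope = 275 / 1356 * 100 = 20.3%

20.3%


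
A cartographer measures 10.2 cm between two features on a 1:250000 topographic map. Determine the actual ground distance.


ground = 10.2 cm * 250000 / 100 = 25500.0 m = 25.5 km

25.5 km


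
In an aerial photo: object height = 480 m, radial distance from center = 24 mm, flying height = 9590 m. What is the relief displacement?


d = h * r / H = 480 * 24 / 9590 = 1.2 mm

1.2 mm


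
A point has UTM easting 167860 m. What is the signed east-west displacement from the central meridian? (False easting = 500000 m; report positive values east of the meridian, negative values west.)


displacement = 167860 - 500000 = -332140 m

-332140 m


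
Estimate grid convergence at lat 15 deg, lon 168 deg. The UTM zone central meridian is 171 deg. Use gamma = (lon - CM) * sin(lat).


gamma = (168 - 171) * sin(15) = -3 * 0.258819 = -0.776 degrees

-0.776 degrees


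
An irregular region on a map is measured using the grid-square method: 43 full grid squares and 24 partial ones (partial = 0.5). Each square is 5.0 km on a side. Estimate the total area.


effective squares = 43 + 24 * 0.5 = 55.0
area = 55.0 * 25.0 = 1375.0 km^2

1375.0 km^2


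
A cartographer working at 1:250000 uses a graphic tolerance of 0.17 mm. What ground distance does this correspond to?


ground = 0.17 mm * 250000 / 1000 = 42.5 m

42.5 m


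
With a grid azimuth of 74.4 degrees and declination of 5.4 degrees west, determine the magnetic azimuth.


magnetic azimuth = grid azimuth - declination (east +ve)
mag_az = 74.4 - -5.4 = 79.8 degrees

79.8 degrees


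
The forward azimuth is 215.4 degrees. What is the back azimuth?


back azimuth = (215.4 + 180) mod 360 = 35.4 degrees

35.4 degrees


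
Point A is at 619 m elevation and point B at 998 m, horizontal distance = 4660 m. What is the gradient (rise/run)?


gradient = (998 - 619) / 4660 = 379 / 4660 = 0.0813

0.0813


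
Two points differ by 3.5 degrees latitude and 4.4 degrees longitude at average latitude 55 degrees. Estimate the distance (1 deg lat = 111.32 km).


dlat_km = 3.5 * 111.32 = 389.62
dlon_km = 4.4 * 111.32 * cos(55) ≈ 280.942
dist = sqrt(389.62^2 + 280.942^2) ≈ 480.3 km

480.3 km


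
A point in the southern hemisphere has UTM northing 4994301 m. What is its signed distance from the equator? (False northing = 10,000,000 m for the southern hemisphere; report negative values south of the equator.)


For southern: actual = 4994301 - 10000000 = -5005699 m

-5005699 m


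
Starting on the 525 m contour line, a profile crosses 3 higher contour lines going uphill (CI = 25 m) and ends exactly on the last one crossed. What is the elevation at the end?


elevation = 525 + 3 * 25 = 600 m

600 m


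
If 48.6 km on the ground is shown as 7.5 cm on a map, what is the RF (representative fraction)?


ground = 48.6 km = 4860000 cm; RF denominator = ground / map = 4860000 / 7.5 = 648000; RF = 1:648000

1:648000


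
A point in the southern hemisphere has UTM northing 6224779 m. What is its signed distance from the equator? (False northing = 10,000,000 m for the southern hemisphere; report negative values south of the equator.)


For southern: actual = 6224779 - 10000000 = -3775221 m

-3775221 m


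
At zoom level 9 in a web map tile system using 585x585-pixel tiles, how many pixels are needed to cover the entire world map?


tiles per axis = 2^9 = 512
total tiles = 512^2 = 262144
pixels per axis = 512 * 585 = 299520
total pixels = 299520^2 = 89712230400

89712230400 pixels


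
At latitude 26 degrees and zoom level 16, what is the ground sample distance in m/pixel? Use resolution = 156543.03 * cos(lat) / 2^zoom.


res = 156543.03 * cos(26) / 2^16 = 156543.03 * 0.89879405 / 65536 = 2.15 m/pixel

2.15 m/pixel


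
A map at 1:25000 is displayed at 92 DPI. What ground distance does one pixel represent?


pixel_cm = 2.54 / 92 ≈ 0.027609 cm
ground = pixel_cm * 25000 / 100 = 2.54 * 25000 / (92 * 100) = 63500 / 9200 ≈ 6.9 m

6.9 m


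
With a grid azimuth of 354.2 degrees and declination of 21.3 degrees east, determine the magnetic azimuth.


magnetic azimuth = grid azimuth - declination (east +ve)
mag_az = 354.2 - 21.3 = 332.9 degrees

332.9 degrees


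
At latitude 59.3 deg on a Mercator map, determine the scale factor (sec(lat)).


SF = 1 / cos(59.3) = 1 / 0.510543 = 1.959

1.959


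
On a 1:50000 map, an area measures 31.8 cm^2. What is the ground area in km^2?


ground_area = 31.8 * (50000/100)^2 = 7950000.0 m^2 = 7.95 km^2

7.95 km^2


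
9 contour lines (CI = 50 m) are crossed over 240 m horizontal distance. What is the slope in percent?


elevation change = 9 * 50 = 450 m
slope = 450 / 240 * 100 = 187.5%

187.5%


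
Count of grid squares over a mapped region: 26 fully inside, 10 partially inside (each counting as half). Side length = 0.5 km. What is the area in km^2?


effective squares = 26 + 10 * 0.5 = 31.0
area = 31.0 * 0.25 = 7.75 km^2

7.75 km^2


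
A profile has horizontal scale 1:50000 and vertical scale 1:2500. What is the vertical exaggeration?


VE = horizontal_scale / vertical_scale = 50000 / 2500 = 20.0

20.0x


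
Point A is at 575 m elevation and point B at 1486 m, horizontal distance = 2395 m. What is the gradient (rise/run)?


gradient = (1486 - 575) / 2395 = 911 / 2395 = 0.3804

0.3804


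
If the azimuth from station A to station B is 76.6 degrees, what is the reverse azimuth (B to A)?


back azimuth = (76.6 + 180) mod 360 = 256.6 degrees

256.6 degrees


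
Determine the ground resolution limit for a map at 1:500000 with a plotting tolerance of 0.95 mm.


ground = 0.95 mm * 500000 / 1000 = 475.0 m

475.0 m


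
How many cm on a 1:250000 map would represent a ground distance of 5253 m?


map_cm = 5253 * 100 / 250000 = 2.1012 cm ≈ 2.1 cm

2.1 cm


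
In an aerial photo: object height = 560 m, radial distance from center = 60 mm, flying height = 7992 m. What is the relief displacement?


d = h * r / H = 560 * 60 / 7992 = 4.2 mm

4.2 mm


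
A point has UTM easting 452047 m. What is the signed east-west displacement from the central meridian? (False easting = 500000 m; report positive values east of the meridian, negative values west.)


displacement = 452047 - 500000 = -47953 m

-47953 m


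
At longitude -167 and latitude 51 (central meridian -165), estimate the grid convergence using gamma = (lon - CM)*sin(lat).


gamma = (-167 - -165) * sin(51) = -2 * 0.777146 = -1.554 degrees

-1.554 degrees


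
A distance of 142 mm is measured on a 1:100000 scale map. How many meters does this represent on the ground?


ground = 142 mm * 100000 / 1000 = 14200.0 m

14200.0 m


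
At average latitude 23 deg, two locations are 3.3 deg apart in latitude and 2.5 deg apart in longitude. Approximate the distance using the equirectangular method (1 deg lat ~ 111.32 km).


dlat_km = 3.3 * 111.32 = 367.356
dlon_km = 2.5 * 111.32 * cos(23) ≈ 256.177
dist = sqrt(367.356^2 + 256.177^2) ≈ 447.9 km

447.9 km


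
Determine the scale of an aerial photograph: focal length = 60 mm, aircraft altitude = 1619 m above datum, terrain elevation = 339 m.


scale = f / (H - h) = 60 mm / 1280 m = 60 / 1280000 = 1:21333

1:21333


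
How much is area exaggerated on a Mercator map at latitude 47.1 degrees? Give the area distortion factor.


area_distortion = 1/cos^2(47.1) = 2.158

2.158


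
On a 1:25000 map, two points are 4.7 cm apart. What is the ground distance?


ground = 4.7 cm * 25000 / 100 = 1175.0 m = 1.175 km

1.175 km


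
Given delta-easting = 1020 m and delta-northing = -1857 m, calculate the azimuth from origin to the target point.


az = atan2(1020, -1857) = 151.2 deg
adjusted to 0-360: 151.2 degrees

151.2 degrees


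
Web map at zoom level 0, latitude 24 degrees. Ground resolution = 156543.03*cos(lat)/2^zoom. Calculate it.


res = 156543.03 * cos(24) / 2^0 = 156543.03 * 0.91354546 / 1 = 143009.17 m/pixel

143009.17 m/pixel


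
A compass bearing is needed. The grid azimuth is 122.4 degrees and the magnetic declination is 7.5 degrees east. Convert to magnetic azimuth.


magnetic azimuth = grid azimuth - declination (east +ve)
mag_az = 122.4 - 7.5 = 114.9 degrees

114.9 degrees


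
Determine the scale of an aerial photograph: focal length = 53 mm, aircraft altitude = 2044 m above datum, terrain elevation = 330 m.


scale = f / (H - h) = 53 mm / 1714 m = 53 / 1714000 = 1:32340

1:32340


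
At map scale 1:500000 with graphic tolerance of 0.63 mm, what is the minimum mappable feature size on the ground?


ground = 0.63 mm * 500000 / 1000 = 315.0 m

315.0 m


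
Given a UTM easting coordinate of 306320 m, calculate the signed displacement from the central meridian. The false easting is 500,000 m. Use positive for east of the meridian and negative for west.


displacement = 306320 - 500000 = -193680 m

-193680 m


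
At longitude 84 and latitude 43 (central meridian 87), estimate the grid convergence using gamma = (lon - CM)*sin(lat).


gamma = (84 - 87) * sin(43) = -3 * 0.681998 = -2.046 degrees

-2.046 degrees


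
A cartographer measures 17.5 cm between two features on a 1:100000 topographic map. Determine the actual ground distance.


ground = 17.5 cm * 100000 / 100 = 17500.0 m = 17.5 km

17.5 km


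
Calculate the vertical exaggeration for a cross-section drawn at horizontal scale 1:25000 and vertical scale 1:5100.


VE = horizontal_scale / vertical_scale = 25000 / 5100 ≈ 4.9

4.9x


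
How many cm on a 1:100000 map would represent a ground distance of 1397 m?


map_cm = 1397 * 100 / 100000 = 1.397 cm ≈ 1.4 cm

1.4 cm


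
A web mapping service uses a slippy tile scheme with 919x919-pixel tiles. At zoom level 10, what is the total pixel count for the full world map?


tiles per axis = 2^10 = 1024
total tiles = 1024^2 = 1048576
pixels per axis = 1024 * 919 = 941056
total pixels = 941056^2 = 885586395136

885586395136 pixels


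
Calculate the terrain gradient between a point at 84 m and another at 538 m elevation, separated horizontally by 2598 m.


gradient = (538 - 84) / 2598 = 454 / 2598 = 0.1747

0.1747


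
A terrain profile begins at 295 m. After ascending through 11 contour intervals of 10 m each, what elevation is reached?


elevation = 295 + 11 * 10 = 405 m

405 m


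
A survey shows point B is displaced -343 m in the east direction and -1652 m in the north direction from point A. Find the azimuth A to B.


az = atan2(-343, -1652) = -168.3 deg
adjusted to 0-360: 191.7 degrees

191.7 degrees
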